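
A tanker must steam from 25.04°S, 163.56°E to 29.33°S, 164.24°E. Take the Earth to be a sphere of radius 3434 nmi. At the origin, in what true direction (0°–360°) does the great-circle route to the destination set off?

θ = atan2( sin Δλ·cos φ₂ ,  cos φ₁ sin φ₂ − sin φ₁ cos φ₂ cos Δλ )
  = atan2(+0.0103, -0.0748) = 172.13°

172.1°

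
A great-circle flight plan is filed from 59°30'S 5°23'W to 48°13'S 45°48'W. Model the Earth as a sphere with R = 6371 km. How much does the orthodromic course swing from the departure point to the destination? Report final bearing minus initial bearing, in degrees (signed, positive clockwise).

At departure: θ₁ = atan2(sin Δλ cos φ₂, cos φ₁ sin φ₂ − sin φ₁ cos φ₂ cos Δλ) = 277.73°
At arrival: θ₂ = atan2(sin Δλ cos φ₁, −cos φ₂ sin φ₁ + sin φ₂ cos φ₁ cos Δλ) = 310.99°
Δθ = θ₂ − θ₁ = +33.3°

+33.3°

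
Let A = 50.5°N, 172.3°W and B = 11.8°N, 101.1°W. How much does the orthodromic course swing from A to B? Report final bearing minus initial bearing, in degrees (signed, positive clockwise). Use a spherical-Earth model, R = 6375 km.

+42.9°

At departure: θ₁ = atan2(sin Δλ cos φ₂, cos φ₁ sin φ₂ − sin φ₁ cos φ₂ cos Δλ) = 96.97°
At arrival: θ₂ = atan2(sin Δλ cos φ₁, −cos φ₂ sin φ₁ + sin φ₂ cos φ₁ cos Δλ) = 139.83°
Δθ = θ₂ − θ₁ = +42.9°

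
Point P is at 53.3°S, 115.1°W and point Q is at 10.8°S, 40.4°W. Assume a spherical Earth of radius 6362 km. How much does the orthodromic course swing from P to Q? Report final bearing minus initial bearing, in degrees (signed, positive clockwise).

-47.0°

Initial bearing θ₁ = atan2(sin Δλ cos φ₂, cos φ₁ sin φ₂ − sin φ₁ cos φ₂ cos Δλ) = 84.22°
Final bearing θ₂ = (initial bearing from the destination back to the start) + 180° = 37.25°
Δθ = θ₂ − θ₁ = -47.0°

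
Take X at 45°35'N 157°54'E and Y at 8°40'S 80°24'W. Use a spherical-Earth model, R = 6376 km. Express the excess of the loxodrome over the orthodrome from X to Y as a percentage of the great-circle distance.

Great circle: σ = 2.0614 rad → d_gc = Rσ = 13143.7 km
Rhumb: Δφ = -0.9468, Δλ = +2.1241, Δψ = -1.0477, q = Δφ/Δψ = 0.9037 → d_rh = R√(Δφ²+q²Δλ²) = 13647.3 km
Excess = (13647.3 − 13143.7) / 13143.7 = 503.6 / 13143.7 = 3.83% ≈ 3.8%

3.8%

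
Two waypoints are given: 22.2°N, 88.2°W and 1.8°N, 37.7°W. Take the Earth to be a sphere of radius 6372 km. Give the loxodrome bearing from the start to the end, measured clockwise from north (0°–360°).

112.6°

Meridional parts: M(φ₁)=+0.3975, M(φ₂)=+0.0314 → ΔM = -0.3661;  Δλ = +0.8814 rad
tan C = Δλ / ΔM = -2.4074 → C = 112.56°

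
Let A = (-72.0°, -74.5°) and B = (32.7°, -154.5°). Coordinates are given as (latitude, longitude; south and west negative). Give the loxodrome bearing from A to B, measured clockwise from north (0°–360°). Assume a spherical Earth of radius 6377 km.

Δψ = ln[tan(π/4+φ₂/2)/tan(π/4+φ₁/2)] = +2.4472
Δλ = -1.3963 rad (taken the short way round)
course = atan2(Δλ, Δψ) = 330.29°

330.3°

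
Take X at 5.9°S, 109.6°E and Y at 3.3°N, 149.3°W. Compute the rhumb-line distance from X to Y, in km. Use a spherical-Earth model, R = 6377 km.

11284 km

Rhumb course C = atan2(Δλ, Δψ) with Δψ = ln[tan(π/4+φ₂/2)/tan(π/4+φ₁/2)] = +0.1608, Δλ = +1.7645 → C = 84.79°
d = R·|Δφ| / |cos C| = 6377·0.16057 / 0.09074 = 11284 km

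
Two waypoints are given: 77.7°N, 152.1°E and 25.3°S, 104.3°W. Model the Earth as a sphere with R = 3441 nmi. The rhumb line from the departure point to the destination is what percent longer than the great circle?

Great circle: σ = 2.0520 rad → d_gc = Rσ = 7060.9 nmi
Rhumb: Δφ = -1.7977, Δλ = +1.8082, Δψ = -2.6846, q = Δφ/Δψ = 0.6696 → d_rh = R√(Δφ²+q²Δλ²) = 7458.1 nmi
Excess = (7458.1 − 7060.9) / 7060.9 = 397.2 / 7060.9 = 5.63% ≈ 5.6%

5.6%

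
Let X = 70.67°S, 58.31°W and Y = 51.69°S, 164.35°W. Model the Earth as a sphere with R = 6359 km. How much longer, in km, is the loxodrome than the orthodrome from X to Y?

660 km

Great circle: cos σ = sin φ₁ sin φ₂ + cos φ₁ cos φ₂ cos Δλ,  σ = 0.8179 rad → d_gc = 5201.2 km
Rhumb line: Δψ = +0.7128, q = Δφ/Δψ = 0.4648, d_rh = R√(Δφ²+q²Δλ²) = 5861.3 km
Excess = 5861.3 − 5201.2 = 660.1 ≈ 660 km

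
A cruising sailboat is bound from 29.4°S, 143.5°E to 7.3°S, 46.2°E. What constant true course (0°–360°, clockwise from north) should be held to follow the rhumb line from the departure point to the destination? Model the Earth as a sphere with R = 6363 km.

Meridional parts: M(φ₁)=-0.5373, M(φ₂)=-0.1278 → ΔM = +0.4095;  Δλ = -1.6982 rad
tan C = Δλ / ΔM = -4.1471 → C = 283.56°

283.6°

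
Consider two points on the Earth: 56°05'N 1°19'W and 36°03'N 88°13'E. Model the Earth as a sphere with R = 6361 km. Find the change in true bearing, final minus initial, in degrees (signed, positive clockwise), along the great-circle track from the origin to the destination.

At departure: θ₁ = atan2(sin Δλ cos φ₂, cos φ₁ sin φ₂ − sin φ₁ cos φ₂ cos Δλ) = 68.23°
At arrival: θ₂ = atan2(sin Δλ cos φ₁, −cos φ₂ sin φ₁ + sin φ₂ cos φ₁ cos Δλ) = 140.14°
Δθ = θ₂ − θ₁ = +71.9°

+71.9°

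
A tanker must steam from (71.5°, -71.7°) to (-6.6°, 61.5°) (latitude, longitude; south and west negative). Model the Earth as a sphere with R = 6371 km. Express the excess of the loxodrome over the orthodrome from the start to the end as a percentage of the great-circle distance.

Great circle: σ = 1.9016 rad → d_gc = Rσ = 12114.9 km
Rhumb: Δφ = -1.3631, Δλ = +2.3248, Δψ = -1.9303, q = Δφ/Δψ = 0.7062 → d_rh = R√(Δφ²+q²Δλ²) = 13594.4 km
Excess = (13594.4 − 12114.9) / 12114.9 = 1479.5 / 12114.9 = 12.21% ≈ 12.2%

12.2%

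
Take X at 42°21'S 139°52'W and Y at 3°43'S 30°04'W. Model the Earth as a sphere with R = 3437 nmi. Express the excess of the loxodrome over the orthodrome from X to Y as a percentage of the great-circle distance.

3.7%

Great circle: σ = 1.7784 rad → d_gc = Rσ = 6112.5 nmi
Rhumb: Δφ = +0.6743, Δλ = +1.9164, Δψ = +0.7525, q = Δφ/Δψ = 0.8961 → d_rh = R√(Δφ²+q²Δλ²) = 6340.6 nmi
Excess = (6340.6 − 6112.5) / 6112.5 = 228.1 / 6112.5 = 3.73% ≈ 3.7%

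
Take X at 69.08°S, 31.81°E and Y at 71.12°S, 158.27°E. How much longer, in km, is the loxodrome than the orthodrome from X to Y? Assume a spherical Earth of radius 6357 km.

850 km

Great circle: cos σ = sin φ₁ sin φ₂ + cos φ₁ cos φ₂ cos Δλ,  σ = 0.6178 rad → d_gc = 3927.3 km
Rhumb line: Δψ = -0.1047, q = Δφ/Δψ = 0.3401, d_rh = R√(Δφ²+q²Δλ²) = 4777.1 km
Excess = 4777.1 − 3927.3 = 849.8 ≈ 850 km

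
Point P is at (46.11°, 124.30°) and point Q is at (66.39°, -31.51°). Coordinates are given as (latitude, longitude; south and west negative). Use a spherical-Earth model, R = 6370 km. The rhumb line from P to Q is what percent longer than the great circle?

Great circle: σ = 1.1516 rad → d_gc = Rσ = 7335.4 km
Rhumb: Δφ = +0.3540, Δλ = -2.7194, Δψ = +0.6564, q = Δφ/Δψ = 0.5393 → d_rh = R√(Δφ²+q²Δλ²) = 9609.6 km
Excess = (9609.6 − 7335.4) / 7335.4 = 2274.2 / 7335.4 = 31.00% ≈ 31.0%

31.0%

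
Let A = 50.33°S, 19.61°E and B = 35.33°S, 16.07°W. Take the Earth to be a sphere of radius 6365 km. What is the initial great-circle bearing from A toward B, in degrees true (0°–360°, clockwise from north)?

286.5°

N = sin Δλ·cos φ₂ = -0.4758;  D = cos φ₁ sin φ₂ − sin φ₁ cos φ₂ cos Δλ = +0.1409
initial course = atan2(N, D) = 286.50°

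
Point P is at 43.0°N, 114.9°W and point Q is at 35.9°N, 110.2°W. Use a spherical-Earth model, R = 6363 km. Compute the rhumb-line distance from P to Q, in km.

885 km

Δψ = ln[tan(π/4+φ₂/2)/tan(π/4+φ₁/2)] = -0.1607;  Δφ = -0.1239 rad,  Δλ = +0.0820 rad
q = Δφ/Δψ = 0.7710
d = R·√(Δφ² + q²Δλ²) = 6363·0.13913 = 885 km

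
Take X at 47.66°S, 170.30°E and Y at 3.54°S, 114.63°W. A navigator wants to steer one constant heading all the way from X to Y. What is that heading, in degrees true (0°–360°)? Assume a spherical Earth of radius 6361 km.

55.9°

Meridional parts: M(φ₁)=-0.9486, M(φ₂)=-0.0618 → ΔM = +0.8868;  Δλ = +1.3102 rad
tan C = Δλ / ΔM = +1.4775 → C = 55.91°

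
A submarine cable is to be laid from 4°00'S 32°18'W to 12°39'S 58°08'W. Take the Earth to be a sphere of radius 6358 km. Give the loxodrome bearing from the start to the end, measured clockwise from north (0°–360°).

Meridional parts: M(φ₁)=-0.0699, M(φ₂)=-0.2226 → ΔM = -0.1527;  Δλ = -0.4509 rad
tan C = Δλ / ΔM = +2.9521 → C = 251.29°

251.3°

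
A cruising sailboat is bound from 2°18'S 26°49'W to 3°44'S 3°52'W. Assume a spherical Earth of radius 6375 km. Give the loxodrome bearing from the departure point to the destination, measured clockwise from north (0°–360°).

Δψ = ln[tan(π/4+φ₂/2)/tan(π/4+φ₁/2)] = -0.0251
Δλ = +0.4006 rad (taken the short way round)
course = atan2(Δλ, Δψ) = 93.58°

93.6°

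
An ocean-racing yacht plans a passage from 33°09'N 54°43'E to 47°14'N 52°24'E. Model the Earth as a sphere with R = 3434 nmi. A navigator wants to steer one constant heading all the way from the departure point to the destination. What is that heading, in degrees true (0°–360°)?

352.9°

Meridional parts: M(φ₁)=+0.6139, M(φ₂)=+0.9376 → ΔM = +0.3238;  Δλ = -0.0404 rad
tan C = Δλ / ΔM = -0.1249 → C = 352.88°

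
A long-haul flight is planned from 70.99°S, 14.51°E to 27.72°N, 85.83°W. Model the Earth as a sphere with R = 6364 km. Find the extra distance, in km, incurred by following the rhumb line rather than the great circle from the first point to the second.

Great circle: cos σ = sin φ₁ sin φ₂ + cos φ₁ cos φ₂ cos Δλ,  σ = 2.0847 rad → d_gc = 13266.7 km
Rhumb line: Δψ = +2.2910, q = Δφ/Δψ = 0.7520, d_rh = R√(Δφ²+q²Δλ²) = 13800.3 km
Excess = 13800.3 − 13266.7 = 533.6 ≈ 534 km

534 km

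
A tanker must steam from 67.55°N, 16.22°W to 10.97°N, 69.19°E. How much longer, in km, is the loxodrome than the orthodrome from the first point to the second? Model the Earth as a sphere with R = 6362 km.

Great circle: cos σ = sin φ₁ sin φ₂ + cos φ₁ cos φ₂ cos Δλ,  σ = 1.3634 rad → d_gc = 8674.2 km
Rhumb line: Δψ = -1.4245, q = Δφ/Δψ = 0.6932, d_rh = R√(Δφ²+q²Δλ²) = 9093.5 km
Excess = 9093.5 − 8674.2 = 419.3 ≈ 419 km

419 km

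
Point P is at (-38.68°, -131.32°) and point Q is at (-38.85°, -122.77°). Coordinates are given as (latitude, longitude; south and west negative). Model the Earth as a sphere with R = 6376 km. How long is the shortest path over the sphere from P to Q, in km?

742 km

cos σ = sin φ₁ sin φ₂ + cos φ₁ cos φ₂ cos Δλ
      = sin(-38.68°)sin(-38.85°) + cos(-38.68°)cos(-38.85°)cos(8.55°) = 0.9932
σ = 6.666° → d = Rσ = 6376·0.11635 = 742 km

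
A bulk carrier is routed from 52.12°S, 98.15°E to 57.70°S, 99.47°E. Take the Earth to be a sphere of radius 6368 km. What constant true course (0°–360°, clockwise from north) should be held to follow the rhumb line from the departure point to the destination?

172.3°

Δψ = ln[tan(π/4+φ₂/2)/tan(π/4+φ₁/2)] = -0.1698
Δλ = +0.0230 rad (taken the short way round)
course = atan2(Δλ, Δψ) = 172.27°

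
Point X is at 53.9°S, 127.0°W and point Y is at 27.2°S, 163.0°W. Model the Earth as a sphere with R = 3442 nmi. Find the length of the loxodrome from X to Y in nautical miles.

2270 nmi

Δψ = ln[tan(π/4+φ₂/2)/tan(π/4+φ₁/2)] = +0.6276;  Δφ = +0.4660 rad,  Δλ = -0.6283 rad
q = Δφ/Δψ = 0.7425
d = R·√(Δφ² + q²Δλ²) = 3442·0.65942 = 2270 nmi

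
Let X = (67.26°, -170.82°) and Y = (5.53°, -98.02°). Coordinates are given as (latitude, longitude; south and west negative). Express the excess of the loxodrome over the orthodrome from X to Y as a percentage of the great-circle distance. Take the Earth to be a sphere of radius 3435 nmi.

3.1%

Great circle: σ = 1.3667 rad → d_gc = Rσ = 4694.7 nmi
Rhumb: Δφ = -1.0774, Δλ = +1.2706, Δψ = -1.5073, q = Δφ/Δψ = 0.7148 → d_rh = R√(Δφ²+q²Δλ²) = 4840.3 nmi
Excess = (4840.3 − 4694.7) / 4694.7 = 145.6 / 4694.7 = 3.10% ≈ 3.1%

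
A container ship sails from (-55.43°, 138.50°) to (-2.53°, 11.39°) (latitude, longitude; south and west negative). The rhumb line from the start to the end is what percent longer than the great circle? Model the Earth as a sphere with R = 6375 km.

8.6%

Great circle: σ = 1.8814 rad → d_gc = Rσ = 11994.1 km
Rhumb: Δφ = +0.9233, Δλ = -2.2185, Δψ = +1.1232, q = Δφ/Δψ = 0.8220 → d_rh = R√(Δφ²+q²Δλ²) = 13030.5 km
Excess = (13030.5 − 11994.1) / 11994.1 = 1036.4 / 11994.1 = 8.64% ≈ 8.6%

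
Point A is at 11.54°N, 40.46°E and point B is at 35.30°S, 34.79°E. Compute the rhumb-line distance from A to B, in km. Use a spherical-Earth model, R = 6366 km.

Rhumb course C = atan2(Δλ, Δψ) with Δψ = ln[tan(π/4+φ₂/2)/tan(π/4+φ₁/2)] = -0.8620, Δλ = -0.0990 → C = 186.55°
d = R·|Δφ| / |cos C| = 6366·0.81751 / 0.99347 = 5238 km

5238 km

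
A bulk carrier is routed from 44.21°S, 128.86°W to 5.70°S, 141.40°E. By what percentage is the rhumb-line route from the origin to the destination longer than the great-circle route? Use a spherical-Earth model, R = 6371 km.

2.5%

Great circle: σ = 1.4982 rad → d_gc = Rσ = 9545.3 km
Rhumb: Δφ = +0.6721, Δλ = -1.5663, Δψ = +0.7624, q = Δφ/Δψ = 0.8816 → d_rh = R√(Δφ²+q²Δλ²) = 9784.4 km
Excess = (9784.4 − 9545.3) / 9545.3 = 239.1 / 9545.3 = 2.50% ≈ 2.5%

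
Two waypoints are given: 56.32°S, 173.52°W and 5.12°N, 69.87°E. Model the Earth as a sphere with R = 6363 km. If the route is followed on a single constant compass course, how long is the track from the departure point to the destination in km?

Rhumb course C = atan2(Δλ, Δψ) with Δψ = ln[tan(π/4+φ₂/2)/tan(π/4+φ₁/2)] = +1.2846, Δλ = -2.0352 → C = 302.26°
d = R·|Δφ| / |cos C| = 6363·1.07233 / 0.53374 = 12784 km

12784 km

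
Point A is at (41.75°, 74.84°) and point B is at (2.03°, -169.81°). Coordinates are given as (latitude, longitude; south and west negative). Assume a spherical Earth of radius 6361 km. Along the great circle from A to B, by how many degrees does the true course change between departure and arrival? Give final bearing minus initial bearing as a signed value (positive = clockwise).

+64.1°

At departure: θ₁ = atan2(sin Δλ cos φ₂, cos φ₁ sin φ₂ − sin φ₁ cos φ₂ cos Δλ) = 70.98°
At arrival: θ₂ = atan2(sin Δλ cos φ₁, −cos φ₂ sin φ₁ + sin φ₂ cos φ₁ cos Δλ) = 135.11°
Δθ = θ₂ − θ₁ = +64.1°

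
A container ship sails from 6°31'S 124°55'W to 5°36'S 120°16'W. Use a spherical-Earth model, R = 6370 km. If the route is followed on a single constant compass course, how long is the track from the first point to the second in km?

524 km

Δψ = ln[tan(π/4+φ₂/2)/tan(π/4+φ₁/2)] = +0.0161;  Δφ = +0.0160 rad,  Δλ = +0.0812 rad
q = Δφ/Δψ = 0.9944
d = R·√(Δφ² + q²Δλ²) = 6370·0.08227 = 524 km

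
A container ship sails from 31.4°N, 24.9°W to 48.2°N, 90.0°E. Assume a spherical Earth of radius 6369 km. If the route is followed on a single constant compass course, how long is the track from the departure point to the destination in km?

Rhumb course C = atan2(Δλ, Δψ) with Δψ = ln[tan(π/4+φ₂/2)/tan(π/4+φ₁/2)] = +0.3850, Δλ = +2.0054 → C = 79.13°
d = R·|Δφ| / |cos C| = 6369·0.29322 / 0.18853 = 9906 km

9906 km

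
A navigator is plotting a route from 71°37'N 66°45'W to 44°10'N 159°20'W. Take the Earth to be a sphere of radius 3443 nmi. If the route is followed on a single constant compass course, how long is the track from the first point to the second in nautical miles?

Rhumb course C = atan2(Δλ, Δψ) with Δψ = ln[tan(π/4+φ₂/2)/tan(π/4+φ₁/2)] = -0.9603, Δλ = -1.6159 → C = 239.28°
d = R·|Δφ| / |cos C| = 3443·0.47909 / 0.51090 = 3229 nmi

3229 nmi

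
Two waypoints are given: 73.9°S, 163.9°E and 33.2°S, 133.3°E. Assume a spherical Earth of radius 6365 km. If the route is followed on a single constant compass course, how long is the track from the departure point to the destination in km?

4867 km

Rhumb course C = atan2(Δλ, Δψ) with Δψ = ln[tan(π/4+φ₂/2)/tan(π/4+φ₁/2)] = +1.3410, Δλ = -0.5341 → C = 338.29°
d = R·|Δφ| / |cos C| = 6365·0.71035 / 0.92904 = 4867 km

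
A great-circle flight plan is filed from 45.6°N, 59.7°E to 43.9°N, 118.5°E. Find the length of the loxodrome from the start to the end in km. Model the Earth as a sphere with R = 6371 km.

Δψ = ln[tan(π/4+φ₂/2)/tan(π/4+φ₁/2)] = -0.0418;  Δφ = -0.0297 rad,  Δλ = +1.0263 rad
q = Δφ/Δψ = 0.7101
d = R·√(Δφ² + q²Δλ²) = 6371·0.72935 = 4647 km

4647 km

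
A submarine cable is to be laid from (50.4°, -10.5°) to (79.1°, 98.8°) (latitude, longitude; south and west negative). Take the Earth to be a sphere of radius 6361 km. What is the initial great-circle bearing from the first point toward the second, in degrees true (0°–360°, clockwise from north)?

N = sin Δλ·cos φ₂ = +0.1785;  D = cos φ₁ sin φ₂ − sin φ₁ cos φ₂ cos Δλ = +0.6741
initial course = atan2(N, D) = 14.83°

14.8°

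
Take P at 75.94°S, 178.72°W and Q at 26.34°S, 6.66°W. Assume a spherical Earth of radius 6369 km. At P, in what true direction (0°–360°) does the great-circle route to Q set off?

θ = atan2( sin Δλ·cos φ₂ ,  cos φ₁ sin φ₂ − sin φ₁ cos φ₂ cos Δλ )
  = atan2(+0.1238, -0.9688) = 172.72°

172.7°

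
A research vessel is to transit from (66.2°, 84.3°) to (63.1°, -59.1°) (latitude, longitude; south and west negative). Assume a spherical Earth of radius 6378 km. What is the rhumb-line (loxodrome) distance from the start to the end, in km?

Rhumb course C = atan2(Δλ, Δψ) with Δψ = ln[tan(π/4+φ₂/2)/tan(π/4+φ₁/2)] = -0.1265, Δλ = -2.5028 → C = 267.11°
d = R·|Δφ| / |cos C| = 6378·0.05411 / 0.05049 = 6835 km

6835 km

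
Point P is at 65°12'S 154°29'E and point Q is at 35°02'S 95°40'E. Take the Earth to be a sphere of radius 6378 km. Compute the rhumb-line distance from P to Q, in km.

Δψ = ln[tan(π/4+φ₂/2)/tan(π/4+φ₁/2)] = +0.8612;  Δφ = +0.5265 rad,  Δλ = -1.0265 rad
q = Δφ/Δψ = 0.6114
d = R·√(Δφ² + q²Δλ²) = 6378·0.81920 = 5225 km

5225 km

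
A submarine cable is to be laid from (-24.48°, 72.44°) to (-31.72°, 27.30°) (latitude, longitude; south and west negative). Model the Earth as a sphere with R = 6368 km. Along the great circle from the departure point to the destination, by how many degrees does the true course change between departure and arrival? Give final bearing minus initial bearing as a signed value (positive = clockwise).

+22.2°

At departure: θ₁ = atan2(sin Δλ cos φ₂, cos φ₁ sin φ₂ − sin φ₁ cos φ₂ cos Δλ) = 249.13°
At arrival: θ₂ = atan2(sin Δλ cos φ₁, −cos φ₂ sin φ₁ + sin φ₂ cos φ₁ cos Δλ) = 271.33°
Δθ = θ₂ − θ₁ = +22.2°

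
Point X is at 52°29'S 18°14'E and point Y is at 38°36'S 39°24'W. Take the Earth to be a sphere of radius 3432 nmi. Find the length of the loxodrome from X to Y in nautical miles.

2540 nmi

Rhumb course C = atan2(Δλ, Δψ) with Δψ = ln[tan(π/4+φ₂/2)/tan(π/4+φ₁/2)] = +0.3486, Δλ = -1.0059 → C = 289.11°
d = R·|Δφ| / |cos C| = 3432·0.24231 / 0.32746 = 2540 nmi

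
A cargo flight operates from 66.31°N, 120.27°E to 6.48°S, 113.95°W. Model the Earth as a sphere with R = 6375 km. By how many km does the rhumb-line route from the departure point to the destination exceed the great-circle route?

Great circle: cos σ = sin φ₁ sin φ₂ + cos φ₁ cos φ₂ cos Δλ,  σ = 1.9143 rad → d_gc = 12203.5 km
Rhumb line: Δψ = -1.6753, q = Δφ/Δψ = 0.7583, d_rh = R√(Δφ²+q²Δλ²) = 13350.1 km
Excess = 13350.1 − 12203.5 = 1146.6 ≈ 1147 km

1147 km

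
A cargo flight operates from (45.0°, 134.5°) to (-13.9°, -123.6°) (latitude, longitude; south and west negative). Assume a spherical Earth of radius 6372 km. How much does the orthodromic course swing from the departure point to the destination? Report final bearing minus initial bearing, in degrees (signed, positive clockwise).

Initial bearing θ₁ = atan2(sin Δλ cos φ₂, cos φ₁ sin φ₂ − sin φ₁ cos φ₂ cos Δλ) = 91.71°
Final bearing θ₂ = (initial bearing from the destination back to the start) + 180° = 133.27°
Δθ = θ₂ − θ₁ = +41.6°

+41.6°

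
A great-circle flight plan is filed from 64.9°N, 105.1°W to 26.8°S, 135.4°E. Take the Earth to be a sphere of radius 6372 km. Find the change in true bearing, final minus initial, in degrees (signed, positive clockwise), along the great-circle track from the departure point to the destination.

Initial bearing θ₁ = atan2(sin Δλ cos φ₂, cos φ₁ sin φ₂ − sin φ₁ cos φ₂ cos Δλ) = 284.90°
Final bearing θ₂ = (initial bearing from the destination back to the start) + 180° = 207.34°
Δθ = θ₂ − θ₁ = -77.6°

-77.6°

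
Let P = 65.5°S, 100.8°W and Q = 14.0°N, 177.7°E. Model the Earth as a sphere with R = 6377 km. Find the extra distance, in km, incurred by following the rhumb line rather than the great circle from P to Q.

Great circle: cos σ = sin φ₁ sin φ₂ + cos φ₁ cos φ₂ cos Δλ,  σ = 1.7322 rad → d_gc = 11046.0 km
Rhumb line: Δψ = +1.7741, q = Δφ/Δψ = 0.7821, d_rh = R√(Δφ²+q²Δλ²) = 11341.2 km
Excess = 11341.2 − 11046.0 = 295.2 ≈ 295 km

295 km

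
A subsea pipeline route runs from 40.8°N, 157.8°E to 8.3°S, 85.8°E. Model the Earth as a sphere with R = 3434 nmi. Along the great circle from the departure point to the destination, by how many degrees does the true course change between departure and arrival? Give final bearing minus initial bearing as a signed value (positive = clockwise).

Initial bearing θ₁ = atan2(sin Δλ cos φ₂, cos φ₁ sin φ₂ − sin φ₁ cos φ₂ cos Δλ) = 251.82°
Final bearing θ₂ = (initial bearing from the destination back to the start) + 180° = 226.62°
Δθ = θ₂ − θ₁ = -25.2°

-25.2°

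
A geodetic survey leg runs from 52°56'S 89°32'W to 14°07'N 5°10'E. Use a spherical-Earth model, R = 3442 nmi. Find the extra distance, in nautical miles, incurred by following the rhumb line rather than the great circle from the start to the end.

141 nmi

Great circle: cos σ = sin φ₁ sin φ₂ + cos φ₁ cos φ₂ cos Δλ,  σ = 1.8157 rad → d_gc = 6249.8 nmi
Rhumb line: Δψ = +1.3418, q = Δφ/Δψ = 0.8721, d_rh = R√(Δφ²+q²Δλ²) = 6390.8 nmi
Excess = 6390.8 − 6249.8 = 141.0 ≈ 141 nmi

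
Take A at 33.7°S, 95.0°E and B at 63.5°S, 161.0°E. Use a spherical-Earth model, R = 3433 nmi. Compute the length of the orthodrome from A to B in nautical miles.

2975 nmi

Haversine: a = sin²(Δφ/2)+cos φ₁ cos φ₂ sin²(Δλ/2) = 0.17623;  σ = 2·atan2(√a,√(1−a))
σ = 49.644° → d = Rσ = 3433·0.86645 = 2975 nmi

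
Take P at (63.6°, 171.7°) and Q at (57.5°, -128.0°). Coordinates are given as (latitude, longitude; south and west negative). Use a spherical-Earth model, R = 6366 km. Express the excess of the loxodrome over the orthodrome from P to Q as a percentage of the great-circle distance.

3.7%

Great circle: σ = 0.5078 rad → d_gc = Rσ = 3232.8 km
Rhumb: Δφ = -0.1065, Δλ = +1.0524, Δψ = -0.2173, q = Δφ/Δψ = 0.4900 → d_rh = R√(Δφ²+q²Δλ²) = 3351.9 km
Excess = (3351.9 − 3232.8) / 3232.8 = 119.1 / 3232.8 = 3.68% ≈ 3.7%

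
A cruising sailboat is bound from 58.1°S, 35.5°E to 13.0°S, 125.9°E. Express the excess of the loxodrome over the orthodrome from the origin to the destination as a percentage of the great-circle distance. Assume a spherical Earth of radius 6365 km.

Great circle: σ = 1.3823 rad → d_gc = Rσ = 8798.3 km
Rhumb: Δφ = +0.7871, Δλ = +1.5778, Δψ = +1.0236, q = Δφ/Δψ = 0.7690 → d_rh = R√(Δφ²+q²Δλ²) = 9205.6 km
Excess = (9205.6 − 8798.3) / 8798.3 = 407.3 / 8798.3 = 4.63% ≈ 4.6%

4.6%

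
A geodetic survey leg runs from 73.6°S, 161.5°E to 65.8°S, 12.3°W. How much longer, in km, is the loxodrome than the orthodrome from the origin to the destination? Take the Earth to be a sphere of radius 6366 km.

Great circle: cos σ = sin φ₁ sin φ₂ + cos φ₁ cos φ₂ cos Δλ,  σ = 0.7076 rad → d_gc = 4504.3 km
Rhumb line: Δψ = +0.3972, q = Δφ/Δψ = 0.3427, d_rh = R√(Δφ²+q²Δλ²) = 6674.4 km
Excess = 6674.4 − 4504.3 = 2170.1 ≈ 2170 km

2170 km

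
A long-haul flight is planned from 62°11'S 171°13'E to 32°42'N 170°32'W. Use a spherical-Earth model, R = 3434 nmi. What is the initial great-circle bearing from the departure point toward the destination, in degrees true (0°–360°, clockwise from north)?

15.4°

θ = atan2( sin Δλ·cos φ₂ ,  cos φ₁ sin φ₂ − sin φ₁ cos φ₂ cos Δλ )
  = atan2(+0.2635, +0.9589) = 15.37°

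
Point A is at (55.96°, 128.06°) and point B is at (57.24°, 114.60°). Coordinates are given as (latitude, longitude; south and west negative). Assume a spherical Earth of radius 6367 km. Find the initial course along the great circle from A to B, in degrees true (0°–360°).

285.4°

θ = atan2( sin Δλ·cos φ₂ ,  cos φ₁ sin φ₂ − sin φ₁ cos φ₂ cos Δλ )
  = atan2(-0.1260, +0.0347) = 285.38°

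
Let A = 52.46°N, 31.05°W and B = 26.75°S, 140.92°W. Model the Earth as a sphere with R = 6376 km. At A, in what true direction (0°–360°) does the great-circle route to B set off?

267.7°

θ = atan2( sin Δλ·cos φ₂ ,  cos φ₁ sin φ₂ − sin φ₁ cos φ₂ cos Δλ )
  = atan2(-0.8398, -0.0336) = 267.71°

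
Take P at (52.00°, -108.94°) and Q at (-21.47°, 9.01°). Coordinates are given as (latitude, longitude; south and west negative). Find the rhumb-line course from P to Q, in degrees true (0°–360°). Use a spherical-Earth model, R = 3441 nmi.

Δψ = ln[tan(π/4+φ₂/2)/tan(π/4+φ₁/2)] = -1.4500
Δλ = +2.0586 rad (taken the short way round)
course = atan2(Δλ, Δψ) = 125.16°

125.2°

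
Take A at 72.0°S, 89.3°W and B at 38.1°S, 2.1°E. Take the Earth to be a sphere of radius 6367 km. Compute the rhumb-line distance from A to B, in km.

6546 km

Rhumb course C = atan2(Δλ, Δψ) with Δψ = ln[tan(π/4+φ₂/2)/tan(π/4+φ₁/2)] = +1.1225, Δλ = +1.5952 → C = 54.87°
d = R·|Δφ| / |cos C| = 6367·0.59167 / 0.57548 = 6546 km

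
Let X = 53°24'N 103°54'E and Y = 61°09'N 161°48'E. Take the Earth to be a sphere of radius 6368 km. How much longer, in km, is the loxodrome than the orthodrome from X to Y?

110 km

Great circle: cos σ = sin φ₁ sin φ₂ + cos φ₁ cos φ₂ cos Δλ,  σ = 0.5432 rad → d_gc = 3459.2 km
Rhumb line: Δψ = +0.2513, q = Δφ/Δψ = 0.5382, d_rh = R√(Δφ²+q²Δλ²) = 3568.8 km
Excess = 3568.8 − 3459.2 = 109.6 ≈ 110 km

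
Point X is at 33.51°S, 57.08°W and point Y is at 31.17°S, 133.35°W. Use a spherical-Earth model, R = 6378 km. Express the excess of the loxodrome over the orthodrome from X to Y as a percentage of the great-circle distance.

2.5%

Great circle: σ = 1.0983 rad → d_gc = Rσ = 7005.2 km
Rhumb: Δφ = +0.0408, Δλ = -1.3312, Δψ = +0.0483, q = Δφ/Δψ = 0.8448 → d_rh = R√(Δφ²+q²Δλ²) = 7177.1 km
Excess = (7177.1 − 7005.2) / 7005.2 = 171.9 / 7005.2 = 2.454% ≈ 2.5%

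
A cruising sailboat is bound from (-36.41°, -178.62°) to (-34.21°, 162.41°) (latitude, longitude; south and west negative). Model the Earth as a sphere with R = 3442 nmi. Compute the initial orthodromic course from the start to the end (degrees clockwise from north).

272.5°

θ = atan2( sin Δλ·cos φ₂ ,  cos φ₁ sin φ₂ − sin φ₁ cos φ₂ cos Δλ )
  = atan2(-0.2688, +0.0117) = 272.50°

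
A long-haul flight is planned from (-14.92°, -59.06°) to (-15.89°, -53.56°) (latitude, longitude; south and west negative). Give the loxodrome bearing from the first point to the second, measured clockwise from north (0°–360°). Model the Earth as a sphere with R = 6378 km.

100.4°

Meridional parts: M(φ₁)=-0.2634, M(φ₂)=-0.2810 → ΔM = -0.0176;  Δλ = +0.0960 rad
tan C = Δλ / ΔM = -5.4663 → C = 100.37°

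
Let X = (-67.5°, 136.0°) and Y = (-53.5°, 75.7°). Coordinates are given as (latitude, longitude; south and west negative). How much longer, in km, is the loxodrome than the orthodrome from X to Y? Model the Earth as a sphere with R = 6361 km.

127 km

Great circle: cos σ = sin φ₁ sin φ₂ + cos φ₁ cos φ₂ cos Δλ,  σ = 0.5444 rad → d_gc = 3462.8 km
Rhumb line: Δψ = +0.5055, q = Δφ/Δψ = 0.4834, d_rh = R√(Δφ²+q²Δλ²) = 3590.0 km
Excess = 3590.0 − 3462.8 = 127.2 ≈ 127 km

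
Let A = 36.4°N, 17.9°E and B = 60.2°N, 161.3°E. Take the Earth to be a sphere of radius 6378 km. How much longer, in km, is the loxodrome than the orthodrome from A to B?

1903 km

Great circle: cos σ = sin φ₁ sin φ₂ + cos φ₁ cos φ₂ cos Δλ,  σ = 1.3757 rad → d_gc = 8774.5 km
Rhumb line: Δψ = +0.6410, q = Δφ/Δψ = 0.6480, d_rh = R√(Δφ²+q²Δλ²) = 10677.8 km
Excess = 10677.8 − 8774.5 = 1903.3 ≈ 1903 km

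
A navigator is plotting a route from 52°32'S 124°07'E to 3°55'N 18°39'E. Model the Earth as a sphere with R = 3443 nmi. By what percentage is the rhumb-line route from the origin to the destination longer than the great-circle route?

Great circle: σ = 1.7886 rad → d_gc = Rσ = 6158.0 nmi
Rhumb: Δφ = +0.9852, Δλ = -1.8407, Δψ = +1.1498, q = Δφ/Δψ = 0.8569 → d_rh = R√(Δφ²+q²Δλ²) = 6403.1 nmi
Excess = (6403.1 − 6158.0) / 6158.0 = 245.1 / 6158.0 = 3.98% ≈ 4.0%

4.0%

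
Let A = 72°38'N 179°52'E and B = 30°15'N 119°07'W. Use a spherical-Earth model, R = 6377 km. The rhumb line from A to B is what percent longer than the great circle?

3.2%

Great circle: σ = 0.9201 rad → d_gc = Rσ = 5867.4 km
Rhumb: Δφ = -0.7397, Δλ = +1.0649, Δψ = -1.3248, q = Δφ/Δψ = 0.5584 → d_rh = R√(Δφ²+q²Δλ²) = 6052.4 km
Excess = (6052.4 − 5867.4) / 5867.4 = 185.0 / 5867.4 = 3.153% ≈ 3.2%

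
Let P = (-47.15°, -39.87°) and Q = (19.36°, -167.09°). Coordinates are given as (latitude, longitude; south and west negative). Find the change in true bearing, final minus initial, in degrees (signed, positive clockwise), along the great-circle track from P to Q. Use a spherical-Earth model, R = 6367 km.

+60.1°

Initial bearing θ₁ = atan2(sin Δλ cos φ₂, cos φ₁ sin φ₂ − sin φ₁ cos φ₂ cos Δλ) = 255.60°
Final bearing θ₂ = (initial bearing from the destination back to the start) + 180° = 315.72°
Δθ = θ₂ − θ₁ = +60.1°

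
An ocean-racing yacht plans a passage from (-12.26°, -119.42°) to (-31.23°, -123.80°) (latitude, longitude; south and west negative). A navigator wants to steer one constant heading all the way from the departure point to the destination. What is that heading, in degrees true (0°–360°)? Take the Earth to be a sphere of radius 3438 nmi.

Meridional parts: M(φ₁)=-0.2156, M(φ₂)=-0.5743 → ΔM = -0.3586;  Δλ = -0.0764 rad
tan C = Δλ / ΔM = +0.2132 → C = 192.03°

192.0°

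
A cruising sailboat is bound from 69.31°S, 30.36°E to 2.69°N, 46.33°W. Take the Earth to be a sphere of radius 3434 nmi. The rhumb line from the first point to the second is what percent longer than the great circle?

3.2%

Great circle: σ = 1.5334 rad → d_gc = Rσ = 5265.8 nmi
Rhumb: Δφ = +1.2566, Δλ = -1.3385, Δψ = +1.7477, q = Δφ/Δψ = 0.7190 → d_rh = R√(Δφ²+q²Δλ²) = 5435.4 nmi
Excess = (5435.4 − 5265.8) / 5265.8 = 169.6 / 5265.8 = 3.22% ≈ 3.2%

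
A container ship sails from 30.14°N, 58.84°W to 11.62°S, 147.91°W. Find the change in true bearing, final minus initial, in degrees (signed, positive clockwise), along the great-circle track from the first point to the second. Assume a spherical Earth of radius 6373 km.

Initial bearing θ₁ = atan2(sin Δλ cos φ₂, cos φ₁ sin φ₂ − sin φ₁ cos φ₂ cos Δλ) = 259.46°
Final bearing θ₂ = (initial bearing from the destination back to the start) + 180° = 240.23°
Δθ = θ₂ − θ₁ = -19.2°

-19.2°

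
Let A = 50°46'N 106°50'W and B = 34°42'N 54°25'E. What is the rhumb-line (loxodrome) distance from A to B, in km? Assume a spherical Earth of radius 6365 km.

13162 km

Rhumb course C = atan2(Δλ, Δψ) with Δψ = ln[tan(π/4+φ₂/2)/tan(π/4+φ₁/2)] = -0.3852, Δλ = +2.8143 → C = 97.79°
d = R·|Δφ| / |cos C| = 6365·0.28042 / 0.13561 = 13162 km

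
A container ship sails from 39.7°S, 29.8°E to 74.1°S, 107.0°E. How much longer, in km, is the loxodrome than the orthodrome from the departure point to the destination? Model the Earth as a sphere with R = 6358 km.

Great circle: cos σ = sin φ₁ sin φ₂ + cos φ₁ cos φ₂ cos Δλ,  σ = 0.8486 rad → d_gc = 5395.4 km
Rhumb line: Δψ = -1.2125, q = Δφ/Δψ = 0.4952, d_rh = R√(Δφ²+q²Δλ²) = 5706.6 km
Excess = 5706.6 − 5395.4 = 311.2 ≈ 311 km

311 km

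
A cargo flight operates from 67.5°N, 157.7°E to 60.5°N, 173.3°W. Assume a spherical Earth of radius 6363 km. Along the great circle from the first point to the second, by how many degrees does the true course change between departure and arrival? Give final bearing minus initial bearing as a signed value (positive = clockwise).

At departure: θ₁ = atan2(sin Δλ cos φ₂, cos φ₁ sin φ₂ − sin φ₁ cos φ₂ cos Δλ) = 105.19°
At arrival: θ₂ = atan2(sin Δλ cos φ₁, −cos φ₂ sin φ₁ + sin φ₂ cos φ₁ cos Δλ) = 131.41°
Δθ = θ₂ − θ₁ = +26.2°

+26.2°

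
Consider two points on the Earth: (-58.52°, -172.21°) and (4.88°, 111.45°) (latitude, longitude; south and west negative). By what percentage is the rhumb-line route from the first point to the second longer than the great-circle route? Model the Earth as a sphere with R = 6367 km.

2.2%

Great circle: σ = 1.5204 rad → d_gc = Rσ = 9680.7 km
Rhumb: Δφ = +1.1065, Δλ = -1.3324, Δψ = +1.3517, q = Δφ/Δψ = 0.8186 → d_rh = R√(Δφ²+q²Δλ²) = 9892.7 km
Excess = (9892.7 − 9680.7) / 9680.7 = 212.0 / 9680.7 = 2.19% ≈ 2.2%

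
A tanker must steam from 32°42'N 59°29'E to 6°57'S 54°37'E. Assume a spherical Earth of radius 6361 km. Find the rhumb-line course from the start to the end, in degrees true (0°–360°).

Meridional parts: M(φ₁)=+0.6045, M(φ₂)=-0.1216 → ΔM = -0.7261;  Δλ = -0.0849 rad
tan C = Δλ / ΔM = +0.1170 → C = 186.67°

186.7°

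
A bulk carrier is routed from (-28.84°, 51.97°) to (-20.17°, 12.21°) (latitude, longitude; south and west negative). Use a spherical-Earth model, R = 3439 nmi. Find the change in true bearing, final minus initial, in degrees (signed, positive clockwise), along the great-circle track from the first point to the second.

At departure: θ₁ = atan2(sin Δλ cos φ₂, cos φ₁ sin φ₂ − sin φ₁ cos φ₂ cos Δλ) = 274.38°
At arrival: θ₂ = atan2(sin Δλ cos φ₁, −cos φ₂ sin φ₁ + sin φ₂ cos φ₁ cos Δλ) = 291.49°
Δθ = θ₂ − θ₁ = +17.1°

+17.1°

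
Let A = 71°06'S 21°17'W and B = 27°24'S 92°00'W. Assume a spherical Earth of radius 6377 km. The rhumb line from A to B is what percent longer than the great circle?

4.1%

Great circle: σ = 1.0118 rad → d_gc = Rσ = 6452.1 km
Rhumb: Δφ = +0.7627, Δλ = -1.2342, Δψ = +1.2955, q = Δφ/Δψ = 0.5887 → d_rh = R√(Δφ²+q²Δλ²) = 6717.7 km
Excess = (6717.7 − 6452.1) / 6452.1 = 265.6 / 6452.1 = 4.12% ≈ 4.1%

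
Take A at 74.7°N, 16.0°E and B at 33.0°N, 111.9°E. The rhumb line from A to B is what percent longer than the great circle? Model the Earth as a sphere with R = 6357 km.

Great circle: σ = 1.0442 rad → d_gc = Rσ = 6638.0 km
Rhumb: Δφ = -0.7278, Δλ = +1.6738, Δψ = -1.3968, q = Δφ/Δψ = 0.5210 → d_rh = R√(Δφ²+q²Δλ²) = 7220.9 km
Excess = (7220.9 − 6638.0) / 6638.0 = 582.9 / 6638.0 = 8.78% ≈ 8.8%

8.8%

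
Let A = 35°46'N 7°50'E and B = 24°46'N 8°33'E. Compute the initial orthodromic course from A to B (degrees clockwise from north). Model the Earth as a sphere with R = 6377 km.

θ = atan2( sin Δλ·cos φ₂ ,  cos φ₁ sin φ₂ − sin φ₁ cos φ₂ cos Δλ )
  = atan2(+0.0114, -0.1908) = 176.59°

176.6°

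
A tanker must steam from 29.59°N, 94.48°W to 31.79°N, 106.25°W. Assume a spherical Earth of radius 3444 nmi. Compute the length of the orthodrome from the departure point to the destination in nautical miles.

cos σ = sin φ₁ sin φ₂ + cos φ₁ cos φ₂ cos Δλ
      = sin(29.59°)sin(31.79°) + cos(29.59°)cos(31.79°)cos(-11.77°) = 0.9837
σ = 10.352° → d = Rσ = 3444·0.18068 = 622 nmi

622 nmi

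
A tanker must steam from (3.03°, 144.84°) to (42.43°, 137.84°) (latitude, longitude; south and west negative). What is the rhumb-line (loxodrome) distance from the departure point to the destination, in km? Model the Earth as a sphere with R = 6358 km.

4427 km

Δψ = ln[tan(π/4+φ₂/2)/tan(π/4+φ₁/2)] = +0.7664;  Δφ = +0.6877 rad,  Δλ = -0.1222 rad
q = Δφ/Δψ = 0.8973
d = R·√(Δφ² + q²Δλ²) = 6358·0.69634 = 4427 km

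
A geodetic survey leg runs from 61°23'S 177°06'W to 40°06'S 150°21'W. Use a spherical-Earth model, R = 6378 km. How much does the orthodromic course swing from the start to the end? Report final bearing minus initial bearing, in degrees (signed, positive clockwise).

At departure: θ₁ = atan2(sin Δλ cos φ₂, cos φ₁ sin φ₂ − sin φ₁ cos φ₂ cos Δλ) = 49.78°
At arrival: θ₂ = atan2(sin Δλ cos φ₁, −cos φ₂ sin φ₁ + sin φ₂ cos φ₁ cos Δλ) = 28.56°
Δθ = θ₂ − θ₁ = -21.2°

-21.2°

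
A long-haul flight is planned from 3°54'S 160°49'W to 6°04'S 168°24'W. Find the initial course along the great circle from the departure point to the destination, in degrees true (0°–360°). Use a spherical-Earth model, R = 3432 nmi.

253.7°

θ = atan2( sin Δλ·cos φ₂ ,  cos φ₁ sin φ₂ − sin φ₁ cos φ₂ cos Δλ )
  = atan2(-0.1312, -0.0384) = 253.69°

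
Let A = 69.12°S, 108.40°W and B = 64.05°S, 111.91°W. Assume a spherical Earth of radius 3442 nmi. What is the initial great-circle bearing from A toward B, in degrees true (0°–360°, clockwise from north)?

343.0°

N = sin Δλ·cos φ₂ = -0.0268;  D = cos φ₁ sin φ₂ − sin φ₁ cos φ₂ cos Δλ = +0.0876
initial course = atan2(N, D) = 343.00°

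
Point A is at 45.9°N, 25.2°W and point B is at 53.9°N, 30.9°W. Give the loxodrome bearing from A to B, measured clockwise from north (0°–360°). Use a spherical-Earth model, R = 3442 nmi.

335.4°

Δψ = ln[tan(π/4+φ₂/2)/tan(π/4+φ₁/2)] = +0.2174
Δλ = -0.0995 rad (taken the short way round)
course = atan2(Δλ, Δψ) = 335.42°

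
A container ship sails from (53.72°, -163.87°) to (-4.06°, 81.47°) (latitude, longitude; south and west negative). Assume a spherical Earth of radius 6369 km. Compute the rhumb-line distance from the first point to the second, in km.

12591 km

Δψ = ln[tan(π/4+φ₂/2)/tan(π/4+φ₁/2)] = -1.1868;  Δφ = -1.0085 rad,  Δλ = -2.0012 rad
q = Δφ/Δψ = 0.8497
d = R·√(Δφ² + q²Δλ²) = 6369·1.97699 = 12591 km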